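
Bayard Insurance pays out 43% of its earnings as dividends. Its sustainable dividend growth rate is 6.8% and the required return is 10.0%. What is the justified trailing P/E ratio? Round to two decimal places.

Justified trailing P/E = b(1+g)/(r−g) = 0.43×(1+0.068)/(0.1−0.068) = 14.3513

14.35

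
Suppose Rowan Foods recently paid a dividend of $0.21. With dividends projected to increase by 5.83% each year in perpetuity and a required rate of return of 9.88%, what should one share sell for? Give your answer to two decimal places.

Gordon growth model: P₀ = D₁/(r − g). D₁ = 0.21 × (1 + 0.0583) = 0.2222.
P₀ = 0.2222 / (0.0988 − 0.0583) = 0.2222 / 0.0405 = 5.4875

$5.49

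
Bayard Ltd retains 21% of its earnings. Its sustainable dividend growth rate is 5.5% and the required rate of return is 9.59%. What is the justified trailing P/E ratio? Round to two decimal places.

20.38

Payout ratio b = 1 − 0.21 = 0.79.
Justified trailing P/E = b(1+g)/(r−g) = 0.79×(1+0.055)/(0.0959−0.055) = 20.3778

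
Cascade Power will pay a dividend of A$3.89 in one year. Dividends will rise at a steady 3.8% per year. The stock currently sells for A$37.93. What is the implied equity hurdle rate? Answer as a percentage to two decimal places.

14.06%

Rearranging the constant-growth DDM: r = D₁/P₀ + g.
r = 3.8900 / 37.93 + 0.038 = 0.10256 + 0.038 = 0.14056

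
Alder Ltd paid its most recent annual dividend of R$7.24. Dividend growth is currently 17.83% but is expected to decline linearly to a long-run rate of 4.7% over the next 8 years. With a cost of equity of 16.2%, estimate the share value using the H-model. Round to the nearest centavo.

R$98.98

H-model: P₀ = D₀[(1+g_L) + H(g_S−g_L)]/(r−g_L), with H = 8/2 = 4.
P₀ = 7.24 × [(1+0.047) + 4×(0.1783−0.047)] / (0.162−0.047)
   = 7.24 × 1.5722 / 0.115 = 98.9802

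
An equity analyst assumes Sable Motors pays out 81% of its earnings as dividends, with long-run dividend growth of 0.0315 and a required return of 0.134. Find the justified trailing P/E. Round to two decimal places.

Justified trailing P/E = b(1+g)/(r−g) = 0.81×(1+0.0315)/(0.134−0.0315) = 8.1514

8.15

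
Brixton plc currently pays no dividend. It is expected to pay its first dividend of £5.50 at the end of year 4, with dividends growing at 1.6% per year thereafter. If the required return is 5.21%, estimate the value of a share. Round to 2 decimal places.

£130.82

Deferred-dividend DDM. At t=3 the remaining stream is a growing perpetuity with first payment D_4 = 5.50.
V_3 = D_4/(r−g) = 5.50/(0.0521−0.016) = 152.3546
P₀ = V_3/(1+r)^3 = 152.3546/(1+0.0521)^3 = 130.8231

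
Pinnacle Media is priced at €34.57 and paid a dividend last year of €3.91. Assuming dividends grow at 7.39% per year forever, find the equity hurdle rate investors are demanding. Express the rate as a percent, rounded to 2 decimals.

19.54%

Rearranging the constant-growth DDM: r = D₁/P₀ + g.
D₁ = 3.91 × (1 + 0.0739) = 4.1989.
r = 4.1989 / 34.57 + 0.0739 = 0.12146 + 0.0739 = 0.19536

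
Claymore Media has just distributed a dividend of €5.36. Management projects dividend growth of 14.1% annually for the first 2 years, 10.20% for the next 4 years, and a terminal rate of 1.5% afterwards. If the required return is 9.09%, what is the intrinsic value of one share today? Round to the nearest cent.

Three-stage DDM. Project D₁…D_6; terminal Gordon value at t=6 with g = 0.015; discount at r = 0.0909.
D_1 = 6.1158
D_2 = 6.9781
D_3 = 7.6898
D_4 = 8.4742
D_5 = 9.3386
D_6 = 10.2911
TV_6 = 10.4455/(0.0909−0.015) = 137.6216
P₀ = Σ Dₜ/(1+r)ᵗ + TV_6/(1+r)^6 = 117.1809

€117.18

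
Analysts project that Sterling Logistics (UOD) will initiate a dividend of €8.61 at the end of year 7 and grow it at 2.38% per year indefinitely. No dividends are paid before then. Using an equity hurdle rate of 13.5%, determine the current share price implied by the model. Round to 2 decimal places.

Deferred-dividend DDM. At t=6 the remaining stream is a growing perpetuity with first payment D_7 = 8.61.
V_6 = D_7/(r−g) = 8.61/(0.135−0.0238) = 77.4281
P₀ = V_6/(1+r)^6 = 77.4281/(1+0.135)^6 = 36.2179

€36.22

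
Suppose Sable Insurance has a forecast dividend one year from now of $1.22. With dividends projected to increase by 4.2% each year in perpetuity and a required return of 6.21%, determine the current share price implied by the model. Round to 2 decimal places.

$60.70

Gordon growth model: P₀ = D₁/(r − g), with D₁ = 1.22 given directly.
P₀ = 1.2200 / (0.0621 − 0.042) = 1.2200 / 0.0201 = 60.6965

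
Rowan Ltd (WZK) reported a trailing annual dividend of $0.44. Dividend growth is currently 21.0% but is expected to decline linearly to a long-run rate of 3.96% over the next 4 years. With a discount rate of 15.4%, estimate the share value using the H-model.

$5.31

H-model: P₀ = D₀[(1+g_L) + H(g_S−g_L)]/(r−g_L), with H = 4/2 = 2.
P₀ = 0.44 × [(1+0.0396) + 2×(0.21−0.0396)] / (0.154−0.0396)
   = 0.44 × 1.3804 / 0.1144 = 5.3092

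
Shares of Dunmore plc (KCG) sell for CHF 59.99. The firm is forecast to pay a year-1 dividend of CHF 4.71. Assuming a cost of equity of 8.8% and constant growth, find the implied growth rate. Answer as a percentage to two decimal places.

0.95%

From P₀ = D₁/(r − g), the implied growth is g = r − D₁/P₀.
g = 0.088 − 4.71/59.99 = 0.088 − 0.07851 = 0.00949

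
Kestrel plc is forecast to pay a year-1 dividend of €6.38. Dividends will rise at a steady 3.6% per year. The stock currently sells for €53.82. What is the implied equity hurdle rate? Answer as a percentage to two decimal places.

15.45%

Rearranging the constant-growth DDM: r = D₁/P₀ + g.
r = 6.3800 / 53.82 + 0.036 = 0.11854 + 0.036 = 0.15454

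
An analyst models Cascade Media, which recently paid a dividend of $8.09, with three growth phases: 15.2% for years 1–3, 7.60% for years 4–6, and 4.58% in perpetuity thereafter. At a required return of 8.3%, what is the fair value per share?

Three-stage DDM. Project D₁…D_6; terminal Gordon value at t=6 with g = 0.0458; discount at r = 0.083.
D_1 = 9.3197
D_2 = 10.7363
D_3 = 12.3682
D_4 = 13.3082
D_5 = 14.3196
D_6 = 15.4079
TV_6 = 16.1136/(0.083−0.0458) = 433.1601
P₀ = Σ Dₜ/(1+r)ᵗ + TV_6/(1+r)^6 = 324.7896

$324.79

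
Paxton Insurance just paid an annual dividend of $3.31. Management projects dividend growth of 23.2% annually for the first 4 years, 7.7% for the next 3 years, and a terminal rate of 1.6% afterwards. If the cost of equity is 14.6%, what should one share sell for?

$56.33

Three-stage DDM. Project D₁…D_7; terminal Gordon value at t=7 with g = 0.016; discount at r = 0.146.
D_1 = 4.0779
D_2 = 5.0240
D_3 = 6.1896
D_4 = 7.6255
D_5 = 8.2127
D_6 = 8.8451
D_7 = 9.5262
TV_7 = 9.6786/(0.146−0.016) = 74.4506
P₀ = Σ Dₜ/(1+r)ᵗ + TV_7/(1+r)^7 = 56.3266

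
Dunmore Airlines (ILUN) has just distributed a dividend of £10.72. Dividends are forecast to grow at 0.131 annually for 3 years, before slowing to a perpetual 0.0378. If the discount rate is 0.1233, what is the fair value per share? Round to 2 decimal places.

Two-stage DDM. Project D₁…D_3 at 0.131, terminal growth 0.0378, discount at r = 0.1233.
D_1 = 12.1243
D_2 = 13.7126
D_3 = 15.5090
Terminal value at t=3: TV = D_4/(r−g) = 16.0952/(0.1233−0.0378) = 188.2479
P₀ = 12.1243/(1+0.1233)^1 + 13.7126/(1+0.1233)^2 + 15.5090/(1+0.1233)^3 + 188.2479/(1+0.1233)^3 = 165.4166

£165.42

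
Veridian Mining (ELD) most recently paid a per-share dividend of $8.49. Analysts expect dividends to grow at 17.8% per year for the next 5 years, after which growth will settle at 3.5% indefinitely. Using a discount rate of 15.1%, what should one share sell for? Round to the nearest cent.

$130.60

Two-stage DDM. Project D₁…D_5 at 0.178, terminal growth 0.035, discount at r = 0.151.
D_1 = 10.0012
D_2 = 11.7814
D_3 = 13.8785
D_4 = 16.3489
D_5 = 19.2590
Terminal value at t=5: TV = D_6/(r−g) = 19.9331/(0.151−0.035) = 171.8369
P₀ = 10.0012/(1+0.151)^1 + 11.7814/(1+0.151)^2 + 13.8785/(1+0.151)^3 + 16.3489/(1+0.151)^4 + 19.2590/(1+0.151)^5 + 171.8369/(1+0.151)^5 = 130.5953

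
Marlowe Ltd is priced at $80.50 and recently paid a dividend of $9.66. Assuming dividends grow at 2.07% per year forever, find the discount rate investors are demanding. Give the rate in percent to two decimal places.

Rearranging the constant-growth DDM: r = D₁/P₀ + g.
D₁ = 9.66 × (1 + 0.0207) = 9.8600.
r = 9.8600 / 80.50 + 0.0207 = 0.12248 + 0.0207 = 0.14318

14.32%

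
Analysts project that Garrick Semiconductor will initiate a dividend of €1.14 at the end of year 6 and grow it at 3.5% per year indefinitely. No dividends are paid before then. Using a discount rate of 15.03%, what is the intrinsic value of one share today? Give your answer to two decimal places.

€4.91

Deferred-dividend DDM. At t=5 the remaining stream is a growing perpetuity with first payment D_6 = 1.14.
V_5 = D_6/(r−g) = 1.14/(0.1503−0.035) = 9.8873
P₀ = V_5/(1+r)^5 = 9.8873/(1+0.1503)^5 = 4.9093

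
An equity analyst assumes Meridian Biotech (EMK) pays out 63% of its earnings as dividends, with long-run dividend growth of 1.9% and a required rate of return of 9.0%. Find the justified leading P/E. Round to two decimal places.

8.87

Justified leading P/E = b/(r−g) = 0.63/(0.09−0.019) = 8.8732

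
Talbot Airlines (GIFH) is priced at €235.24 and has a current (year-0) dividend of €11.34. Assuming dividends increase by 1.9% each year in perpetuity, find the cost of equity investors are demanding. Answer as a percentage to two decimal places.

Rearranging the constant-growth DDM: r = D₁/P₀ + g.
D₁ = 11.34 × (1 + 0.019) = 11.5555.
r = 11.5555 / 235.24 + 0.019 = 0.04912 + 0.019 = 0.06812

6.81%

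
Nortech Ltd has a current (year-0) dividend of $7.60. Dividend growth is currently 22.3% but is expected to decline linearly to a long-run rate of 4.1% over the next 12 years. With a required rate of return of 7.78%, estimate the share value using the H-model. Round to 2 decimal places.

$440.51

H-model: P₀ = D₀[(1+g_L) + H(g_S−g_L)]/(r−g_L), with H = 12/2 = 6.
P₀ = 7.60 × [(1+0.041) + 6×(0.223−0.041)] / (0.0778−0.041)
   = 7.60 × 2.1330 / 0.0368 = 440.5109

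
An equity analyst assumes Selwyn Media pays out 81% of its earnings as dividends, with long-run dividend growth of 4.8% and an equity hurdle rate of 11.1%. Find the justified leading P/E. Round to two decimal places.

Justified leading P/E = b/(r−g) = 0.81/(0.111−0.048) = 12.8571

12.86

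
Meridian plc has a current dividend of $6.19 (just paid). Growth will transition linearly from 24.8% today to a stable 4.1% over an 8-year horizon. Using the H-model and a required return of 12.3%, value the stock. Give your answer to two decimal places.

H-model: P₀ = D₀[(1+g_L) + H(g_S−g_L)]/(r−g_L), with H = 8/2 = 4.
P₀ = 6.19 × [(1+0.041) + 4×(0.248−0.041)] / (0.123−0.041)
   = 6.19 × 1.8690 / 0.082 = 141.0867

$141.09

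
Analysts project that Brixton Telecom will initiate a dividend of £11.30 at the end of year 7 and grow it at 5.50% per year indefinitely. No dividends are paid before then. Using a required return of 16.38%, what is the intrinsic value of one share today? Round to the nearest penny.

Deferred-dividend DDM. At t=6 the remaining stream is a growing perpetuity with first payment D_7 = 11.30.
V_6 = D_7/(r−g) = 11.30/(0.1638−0.055) = 103.8603
P₀ = V_6/(1+r)^6 = 103.8603/(1+0.1638)^6 = 41.8003

£41.80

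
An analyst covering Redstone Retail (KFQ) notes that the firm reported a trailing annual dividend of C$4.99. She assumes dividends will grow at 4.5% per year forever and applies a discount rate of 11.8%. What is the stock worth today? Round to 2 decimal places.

C$71.43

Gordon growth model: P₀ = D₁/(r − g). D₁ = 4.99 × (1 + 0.045) = 5.2146.
P₀ = 5.2146 / (0.118 − 0.045) = 5.2146 / 0.073 = 71.4322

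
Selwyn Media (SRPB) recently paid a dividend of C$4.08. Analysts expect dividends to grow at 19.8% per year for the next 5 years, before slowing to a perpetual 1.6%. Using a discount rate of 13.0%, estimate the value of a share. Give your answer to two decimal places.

C$73.09

Two-stage DDM. Project D₁…D_5 at 0.198, terminal growth 0.016, discount at r = 0.13.
D_1 = 4.8878
D_2 = 5.8556
D_3 = 7.0150
D_4 = 8.4040
D_5 = 10.0680
Terminal value at t=5: TV = D_6/(r−g) = 10.2291/(0.13−0.016) = 89.7291
P₀ = 4.8878/(1+0.13)^1 + 5.8556/(1+0.13)^2 + 7.0150/(1+0.13)^3 + 8.4040/(1+0.13)^4 + 10.0680/(1+0.13)^5 + 89.7291/(1+0.13)^5 = 73.0933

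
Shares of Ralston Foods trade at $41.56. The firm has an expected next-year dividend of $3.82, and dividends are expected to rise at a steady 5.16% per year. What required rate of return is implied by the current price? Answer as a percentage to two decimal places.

Rearranging the constant-growth DDM: r = D₁/P₀ + g.
r = 3.8200 / 41.56 + 0.0516 = 0.09192 + 0.0516 = 0.14352

14.35%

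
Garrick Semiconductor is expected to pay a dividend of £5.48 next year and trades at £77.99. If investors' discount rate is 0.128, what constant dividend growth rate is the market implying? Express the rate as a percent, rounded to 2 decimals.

5.77%

From P₀ = D₁/(r − g), the implied growth is g = r − D₁/P₀.
g = 0.128 − 5.48/77.99 = 0.128 − 0.07027 = 0.05773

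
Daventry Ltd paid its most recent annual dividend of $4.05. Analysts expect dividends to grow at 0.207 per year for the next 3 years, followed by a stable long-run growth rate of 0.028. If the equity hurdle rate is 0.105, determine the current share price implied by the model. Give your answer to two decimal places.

Two-stage DDM. Project D₁…D_3 at 0.207, terminal growth 0.028, discount at r = 0.105.
D_1 = 4.8883
D_2 = 5.9002
D_3 = 7.1216
Terminal value at t=3: TV = D_4/(r−g) = 7.3210/(0.105−0.028) = 95.0778
P₀ = 4.8883/(1+0.105)^1 + 5.9002/(1+0.105)^2 + 7.1216/(1+0.105)^3 + 95.0778/(1+0.105)^3 = 85.0024

$85.00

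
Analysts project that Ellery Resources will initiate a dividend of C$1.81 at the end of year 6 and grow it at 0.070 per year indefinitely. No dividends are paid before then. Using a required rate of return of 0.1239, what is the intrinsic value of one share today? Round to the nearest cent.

Deferred-dividend DDM. At t=5 the remaining stream is a growing perpetuity with first payment D_6 = 1.81.
V_5 = D_6/(r−g) = 1.81/(0.1239−0.07) = 33.5807
P₀ = V_5/(1+r)^5 = 33.5807/(1+0.1239)^5 = 18.7263

C$18.73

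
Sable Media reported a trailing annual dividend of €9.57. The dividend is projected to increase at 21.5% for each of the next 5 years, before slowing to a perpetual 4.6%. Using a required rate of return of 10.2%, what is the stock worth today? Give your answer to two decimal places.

Two-stage DDM. Project D₁…D_5 at 0.215, terminal growth 0.046, discount at r = 0.102.
D_1 = 11.6276
D_2 = 14.1275
D_3 = 17.1649
D_4 = 20.8553
D_5 = 25.3392
Terminal value at t=5: TV = D_6/(r−g) = 26.5048/(0.102−0.046) = 473.3005
P₀ = 11.6276/(1+0.102)^1 + 14.1275/(1+0.102)^2 + 17.1649/(1+0.102)^3 + 20.8553/(1+0.102)^4 + 25.3392/(1+0.102)^5 + 473.3005/(1+0.102)^5 = 355.9687

€355.97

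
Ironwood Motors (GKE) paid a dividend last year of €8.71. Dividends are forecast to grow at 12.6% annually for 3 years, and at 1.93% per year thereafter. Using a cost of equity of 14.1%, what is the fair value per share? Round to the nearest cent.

€95.56

Two-stage DDM. Project D₁…D_3 at 0.126, terminal growth 0.0193, discount at r = 0.141.
D_1 = 9.8075
D_2 = 11.0432
D_3 = 12.4346
Terminal value at t=3: TV = D_4/(r−g) = 12.6746/(0.141−0.0193) = 104.1465
P₀ = 9.8075/(1+0.141)^1 + 11.0432/(1+0.141)^2 + 12.4346/(1+0.141)^3 + 104.1465/(1+0.141)^3 = 95.5602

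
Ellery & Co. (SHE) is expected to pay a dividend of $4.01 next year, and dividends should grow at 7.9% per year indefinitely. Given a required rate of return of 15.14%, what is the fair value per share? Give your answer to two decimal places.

$55.39

Gordon growth model: P₀ = D₁/(r − g), with D₁ = 4.01 given directly.
P₀ = 4.0100 / (0.1514 − 0.079) = 4.0100 / 0.0724 = 55.3867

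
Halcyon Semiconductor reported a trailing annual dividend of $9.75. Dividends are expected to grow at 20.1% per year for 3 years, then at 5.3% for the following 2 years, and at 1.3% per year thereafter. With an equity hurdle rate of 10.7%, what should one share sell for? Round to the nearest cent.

$179.02

Three-stage DDM. Project D₁…D_5; terminal Gordon value at t=5 with g = 0.013; discount at r = 0.107.
D_1 = 11.7098
D_2 = 14.0634
D_3 = 16.8902
D_4 = 17.7853
D_5 = 18.7280
TV_5 = 18.9714/(0.107−0.013) = 201.8236
P₀ = Σ Dₜ/(1+r)ᵗ + TV_5/(1+r)^5 = 179.0177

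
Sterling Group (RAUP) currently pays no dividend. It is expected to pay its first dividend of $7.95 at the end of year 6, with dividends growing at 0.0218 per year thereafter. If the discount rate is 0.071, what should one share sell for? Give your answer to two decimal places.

$114.67

Deferred-dividend DDM. At t=5 the remaining stream is a growing perpetuity with first payment D_6 = 7.95.
V_5 = D_6/(r−g) = 7.95/(0.071−0.0218) = 161.5854
P₀ = V_5/(1+r)^5 = 161.5854/(1+0.071)^5 = 114.6713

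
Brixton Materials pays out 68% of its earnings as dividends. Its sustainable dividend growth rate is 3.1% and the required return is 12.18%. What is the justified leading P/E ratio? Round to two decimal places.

Justified leading P/E = b/(r−g) = 0.68/(0.1218−0.031) = 7.4890

7.49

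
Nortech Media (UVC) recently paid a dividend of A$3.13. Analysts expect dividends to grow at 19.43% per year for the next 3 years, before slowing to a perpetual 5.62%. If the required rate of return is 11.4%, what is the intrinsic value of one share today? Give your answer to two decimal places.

Two-stage DDM. Project D₁…D_3 at 0.1943, terminal growth 0.0562, discount at r = 0.114.
D_1 = 3.7382
D_2 = 4.4645
D_3 = 5.3319
Terminal value at t=3: TV = D_4/(r−g) = 5.6316/(0.114−0.0562) = 97.4323
P₀ = 3.7382/(1+0.114)^1 + 4.4645/(1+0.114)^2 + 5.3319/(1+0.114)^3 + 97.4323/(1+0.114)^3 = 81.2869

A$81.29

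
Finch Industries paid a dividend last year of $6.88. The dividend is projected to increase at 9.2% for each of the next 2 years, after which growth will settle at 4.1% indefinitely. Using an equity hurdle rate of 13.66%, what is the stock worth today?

Two-stage DDM. Project D₁…D_2 at 0.092, terminal growth 0.041, discount at r = 0.1366.
D_1 = 7.5130
D_2 = 8.2042
Terminal value at t=2: TV = D_3/(r−g) = 8.5405/(0.1366−0.041) = 89.3360
P₀ = 7.5130/(1+0.1366)^1 + 8.2042/(1+0.1366)^2 + 89.3360/(1+0.1366)^2 = 82.1137

$82.11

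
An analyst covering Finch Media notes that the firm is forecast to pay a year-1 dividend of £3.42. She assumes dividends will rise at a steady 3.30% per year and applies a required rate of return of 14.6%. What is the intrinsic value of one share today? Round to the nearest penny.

£30.27

Gordon growth model: P₀ = D₁/(r − g), with D₁ = 3.42 given directly.
P₀ = 3.4200 / (0.146 − 0.033) = 3.4200 / 0.113 = 30.2655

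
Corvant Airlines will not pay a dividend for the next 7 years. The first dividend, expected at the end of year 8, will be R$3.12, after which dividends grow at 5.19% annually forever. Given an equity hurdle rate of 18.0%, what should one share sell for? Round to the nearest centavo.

R$7.65

Deferred-dividend DDM. At t=7 the remaining stream is a growing perpetuity with first payment D_8 = 3.12.
V_7 = D_8/(r−g) = 3.12/(0.18−0.0519) = 24.3560
P₀ = V_7/(1+r)^7 = 24.3560/(1+0.18)^7 = 7.6459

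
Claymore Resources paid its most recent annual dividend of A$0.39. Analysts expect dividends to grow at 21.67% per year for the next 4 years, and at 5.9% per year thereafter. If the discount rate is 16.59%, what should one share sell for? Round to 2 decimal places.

Two-stage DDM. Project D₁…D_4 at 0.2167, terminal growth 0.059, discount at r = 0.1659.
D_1 = 0.4745
D_2 = 0.5773
D_3 = 0.7024
D_4 = 0.8547
Terminal value at t=4: TV = D_5/(r−g) = 0.9051/(0.1659−0.059) = 8.4668
P₀ = 0.4745/(1+0.1659)^1 + 0.5773/(1+0.1659)^2 + 0.7024/(1+0.1659)^3 + 0.8547/(1+0.1659)^4 + 8.4668/(1+0.1659)^4 = 6.3197

A$6.32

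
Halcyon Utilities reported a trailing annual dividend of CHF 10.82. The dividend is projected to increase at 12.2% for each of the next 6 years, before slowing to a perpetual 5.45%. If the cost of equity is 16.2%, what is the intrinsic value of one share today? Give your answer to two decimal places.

Two-stage DDM. Project D₁…D_6 at 0.122, terminal growth 0.0545, discount at r = 0.162.
D_1 = 12.1400
D_2 = 13.6211
D_3 = 15.2829
D_4 = 17.1474
D_5 = 19.2394
D_6 = 21.5866
Terminal value at t=6: TV = D_7/(r−g) = 22.7631/(0.162−0.0545) = 211.7496
P₀ = 12.1400/(1+0.162)^1 + 13.6211/(1+0.162)^2 + 15.2829/(1+0.162)^3 + 17.1474/(1+0.162)^4 + 19.2394/(1+0.162)^5 + 21.5866/(1+0.162)^6 + 211.7496/(1+0.162)^6 = 143.5492

CHF 143.55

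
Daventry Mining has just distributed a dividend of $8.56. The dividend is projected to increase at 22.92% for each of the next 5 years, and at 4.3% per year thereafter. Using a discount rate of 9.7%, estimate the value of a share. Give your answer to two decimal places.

$353.04

Two-stage DDM. Project D₁…D_5 at 0.2292, terminal growth 0.043, discount at r = 0.097.
D_1 = 10.5220
D_2 = 12.9336
D_3 = 15.8980
D_4 = 19.5418
D_5 = 24.0207
Terminal value at t=5: TV = D_6/(r−g) = 25.0536/(0.097−0.043) = 463.9563
P₀ = 10.5220/(1+0.097)^1 + 12.9336/(1+0.097)^2 + 15.8980/(1+0.097)^3 + 19.5418/(1+0.097)^4 + 24.0207/(1+0.097)^5 + 463.9563/(1+0.097)^5 = 353.0367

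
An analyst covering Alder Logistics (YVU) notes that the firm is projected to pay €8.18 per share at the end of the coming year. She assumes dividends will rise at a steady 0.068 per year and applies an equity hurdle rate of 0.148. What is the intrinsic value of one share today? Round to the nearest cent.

€102.25

Gordon growth model: P₀ = D₁/(r − g), with D₁ = 8.18 given directly.
P₀ = 8.1800 / (0.148 − 0.068) = 8.1800 / 0.08 = 102.2500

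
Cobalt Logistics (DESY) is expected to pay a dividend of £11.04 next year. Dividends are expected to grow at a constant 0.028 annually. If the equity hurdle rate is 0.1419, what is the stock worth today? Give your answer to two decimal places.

Gordon growth model: P₀ = D₁/(r − g), with D₁ = 11.04 given directly.
P₀ = 11.0400 / (0.1419 − 0.028) = 11.0400 / 0.1139 = 96.9271

£96.93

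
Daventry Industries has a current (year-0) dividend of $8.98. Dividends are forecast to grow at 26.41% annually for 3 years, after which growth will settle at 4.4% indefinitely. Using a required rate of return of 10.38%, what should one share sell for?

Two-stage DDM. Project D₁…D_3 at 0.2641, terminal growth 0.044, discount at r = 0.1038.
D_1 = 11.3516
D_2 = 14.3496
D_3 = 18.1393
Terminal value at t=3: TV = D_4/(r−g) = 18.9374/(0.1038−0.044) = 316.6795
P₀ = 11.3516/(1+0.1038)^1 + 14.3496/(1+0.1038)^2 + 18.1393/(1+0.1038)^3 + 316.6795/(1+0.1038)^3 = 271.0270

$271.03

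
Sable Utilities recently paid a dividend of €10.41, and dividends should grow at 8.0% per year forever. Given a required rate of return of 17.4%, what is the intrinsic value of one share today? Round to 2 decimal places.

Gordon growth model: P₀ = D₁/(r − g). D₁ = 10.41 × (1 + 0.08) = 11.2428.
P₀ = 11.2428 / (0.174 − 0.08) = 11.2428 / 0.094 = 119.6043

€119.60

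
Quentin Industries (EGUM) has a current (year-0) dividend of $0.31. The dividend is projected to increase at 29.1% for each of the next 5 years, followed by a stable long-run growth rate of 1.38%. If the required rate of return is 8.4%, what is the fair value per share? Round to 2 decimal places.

$13.43

Two-stage DDM. Project D₁…D_5 at 0.291, terminal growth 0.0138, discount at r = 0.084.
D_1 = 0.4002
D_2 = 0.5167
D_3 = 0.6670
D_4 = 0.8611
D_5 = 1.1117
Terminal value at t=5: TV = D_6/(r−g) = 1.1271/(0.084−0.0138) = 16.0549
P₀ = 0.4002/(1+0.084)^1 + 0.5167/(1+0.084)^2 + 0.6670/(1+0.084)^3 + 0.8611/(1+0.084)^4 + 1.1117/(1+0.084)^5 + 16.0549/(1+0.084)^5 = 13.4256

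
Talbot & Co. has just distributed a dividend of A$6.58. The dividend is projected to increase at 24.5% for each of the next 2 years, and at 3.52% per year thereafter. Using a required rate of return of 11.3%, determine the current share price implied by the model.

Two-stage DDM. Project D₁…D_2 at 0.245, terminal growth 0.0352, discount at r = 0.113.
D_1 = 8.1921
D_2 = 10.1992
Terminal value at t=2: TV = D_3/(r−g) = 10.5582/(0.113−0.0352) = 135.7092
P₀ = 8.1921/(1+0.113)^1 + 10.1992/(1+0.113)^2 + 135.7092/(1+0.113)^2 = 125.1453

A$125.15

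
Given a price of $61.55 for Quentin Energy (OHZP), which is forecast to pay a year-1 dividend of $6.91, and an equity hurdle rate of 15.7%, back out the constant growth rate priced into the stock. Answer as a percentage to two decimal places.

From P₀ = D₁/(r − g), the implied growth is g = r − D₁/P₀.
g = 0.157 − 6.91/61.55 = 0.157 − 0.11227 = 0.04473

4.47%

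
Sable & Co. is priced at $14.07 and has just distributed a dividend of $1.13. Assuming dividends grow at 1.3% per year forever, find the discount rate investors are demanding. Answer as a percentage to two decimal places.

9.44%

Rearranging the constant-growth DDM: r = D₁/P₀ + g.
D₁ = 1.13 × (1 + 0.013) = 1.1447.
r = 1.1447 / 14.07 + 0.013 = 0.08136 + 0.013 = 0.09436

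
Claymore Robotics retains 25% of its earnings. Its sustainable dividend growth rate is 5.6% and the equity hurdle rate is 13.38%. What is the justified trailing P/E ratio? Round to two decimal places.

10.18

Payout ratio b = 1 − 0.25 = 0.75.
Justified trailing P/E = b(1+g)/(r−g) = 0.75×(1+0.056)/(0.1338−0.056) = 10.1799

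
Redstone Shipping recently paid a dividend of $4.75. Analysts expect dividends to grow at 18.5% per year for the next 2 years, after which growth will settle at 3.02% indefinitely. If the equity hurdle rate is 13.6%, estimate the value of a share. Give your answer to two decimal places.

$60.45

Two-stage DDM. Project D₁…D_2 at 0.185, terminal growth 0.0302, discount at r = 0.136.
D_1 = 5.6288
D_2 = 6.6701
Terminal value at t=2: TV = D_3/(r−g) = 6.8715/(0.136−0.0302) = 64.9481
P₀ = 5.6288/(1+0.136)^1 + 6.6701/(1+0.136)^2 + 64.9481/(1+0.136)^2 = 60.4515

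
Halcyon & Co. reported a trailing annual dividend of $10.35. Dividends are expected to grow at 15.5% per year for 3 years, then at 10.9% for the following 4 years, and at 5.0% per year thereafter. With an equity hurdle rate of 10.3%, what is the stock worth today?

Three-stage DDM. Project D₁…D_7; terminal Gordon value at t=7 with g = 0.05; discount at r = 0.103.
D_1 = 11.9543
D_2 = 13.8072
D_3 = 15.9473
D_4 = 17.6855
D_5 = 19.6132
D_6 = 21.7511
D_7 = 24.1220
TV_7 = 25.3281/(0.103−0.05) = 477.8878
P₀ = Σ Dₜ/(1+r)ᵗ + TV_7/(1+r)^7 = 322.8574

$322.86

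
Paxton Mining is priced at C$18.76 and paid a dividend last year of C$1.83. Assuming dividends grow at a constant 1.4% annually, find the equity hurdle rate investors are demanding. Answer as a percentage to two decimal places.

Rearranging the constant-growth DDM: r = D₁/P₀ + g.
D₁ = 1.83 × (1 + 0.014) = 1.8556.
r = 1.8556 / 18.76 + 0.014 = 0.09891 + 0.014 = 0.11291

11.29%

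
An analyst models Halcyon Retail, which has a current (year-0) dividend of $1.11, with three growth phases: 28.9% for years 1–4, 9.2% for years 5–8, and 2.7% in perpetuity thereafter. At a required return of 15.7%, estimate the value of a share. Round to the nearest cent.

$22.51

Three-stage DDM. Project D₁…D_8; terminal Gordon value at t=8 with g = 0.027; discount at r = 0.157.
D_1 = 1.4308
D_2 = 1.8443
D_3 = 2.3773
D_4 = 3.0643
D_5 = 3.3462
D_6 = 3.6541
D_7 = 3.9903
D_8 = 4.3574
TV_8 = 4.4750/(0.157−0.027) = 34.4233
P₀ = Σ Dₜ/(1+r)ᵗ + TV_8/(1+r)^8 = 22.5109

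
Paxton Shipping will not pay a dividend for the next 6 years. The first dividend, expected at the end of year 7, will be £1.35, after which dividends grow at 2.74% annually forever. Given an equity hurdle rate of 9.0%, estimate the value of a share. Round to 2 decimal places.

Deferred-dividend DDM. At t=6 the remaining stream is a growing perpetuity with first payment D_7 = 1.35.
V_6 = D_7/(r−g) = 1.35/(0.09−0.0274) = 21.5655
P₀ = V_6/(1+r)^6 = 21.5655/(1+0.09)^6 = 12.8588

£12.86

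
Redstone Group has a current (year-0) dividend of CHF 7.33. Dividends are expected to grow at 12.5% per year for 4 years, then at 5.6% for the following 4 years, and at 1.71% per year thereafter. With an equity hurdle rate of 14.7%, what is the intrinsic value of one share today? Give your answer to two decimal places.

Three-stage DDM. Project D₁…D_8; terminal Gordon value at t=8 with g = 0.0171; discount at r = 0.147.
D_1 = 8.2462
D_2 = 9.2770
D_3 = 10.4367
D_4 = 11.7412
D_5 = 12.3988
D_6 = 13.0931
D_7 = 13.8263
D_8 = 14.6006
TV_8 = 14.8502/(0.147−0.0171) = 114.3205
P₀ = Σ Dₜ/(1+r)ᵗ + TV_8/(1+r)^8 = 88.2643

CHF 88.26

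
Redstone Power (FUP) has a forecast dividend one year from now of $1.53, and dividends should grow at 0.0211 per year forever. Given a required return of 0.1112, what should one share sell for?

$16.98

Gordon growth model: P₀ = D₁/(r − g), with D₁ = 1.53 given directly.
P₀ = 1.5300 / (0.1112 − 0.0211) = 1.5300 / 0.0901 = 16.9811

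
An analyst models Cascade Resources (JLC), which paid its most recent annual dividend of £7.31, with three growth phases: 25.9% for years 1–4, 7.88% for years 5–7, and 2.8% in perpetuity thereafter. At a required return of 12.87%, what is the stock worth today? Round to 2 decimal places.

£170.61

Three-stage DDM. Project D₁…D_7; terminal Gordon value at t=7 with g = 0.028; discount at r = 0.1287.
D_1 = 9.2033
D_2 = 11.5869
D_3 = 14.5880
D_4 = 18.3662
D_5 = 19.8135
D_6 = 21.3748
D_7 = 23.0591
TV_7 = 23.7048/(0.1287−0.028) = 235.4002
P₀ = Σ Dₜ/(1+r)ᵗ + TV_7/(1+r)^7 = 170.6142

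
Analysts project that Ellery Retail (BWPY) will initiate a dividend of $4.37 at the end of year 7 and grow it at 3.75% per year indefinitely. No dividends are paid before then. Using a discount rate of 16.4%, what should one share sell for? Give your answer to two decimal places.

Deferred-dividend DDM. At t=6 the remaining stream is a growing perpetuity with first payment D_7 = 4.37.
V_6 = D_7/(r−g) = 4.37/(0.164−0.0375) = 34.5455
P₀ = V_6/(1+r)^6 = 34.5455/(1+0.164)^6 = 13.8891

$13.89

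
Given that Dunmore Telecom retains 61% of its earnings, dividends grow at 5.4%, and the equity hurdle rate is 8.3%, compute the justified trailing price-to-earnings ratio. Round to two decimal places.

14.17

Payout ratio b = 1 − 0.61 = 0.39.
Justified trailing P/E = b(1+g)/(r−g) = 0.39×(1+0.054)/(0.083−0.054) = 14.1745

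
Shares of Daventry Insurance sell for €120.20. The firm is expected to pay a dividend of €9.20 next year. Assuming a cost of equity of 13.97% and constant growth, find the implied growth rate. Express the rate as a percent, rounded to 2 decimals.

6.32%

From P₀ = D₁/(r − g), the implied growth is g = r − D₁/P₀.
g = 0.1397 − 9.20/120.20 = 0.1397 − 0.07654 = 0.06316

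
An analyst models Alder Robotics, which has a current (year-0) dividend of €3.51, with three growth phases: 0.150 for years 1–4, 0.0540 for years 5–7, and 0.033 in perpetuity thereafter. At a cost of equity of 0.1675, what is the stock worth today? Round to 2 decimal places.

€40.30

Three-stage DDM. Project D₁…D_7; terminal Gordon value at t=7 with g = 0.033; discount at r = 0.1675.
D_1 = 4.0365
D_2 = 4.6420
D_3 = 5.3383
D_4 = 6.1390
D_5 = 6.4705
D_6 = 6.8199
D_7 = 7.1882
TV_7 = 7.4254/(0.1675−0.033) = 55.2075
P₀ = Σ Dₜ/(1+r)ᵗ + TV_7/(1+r)^7 = 40.3013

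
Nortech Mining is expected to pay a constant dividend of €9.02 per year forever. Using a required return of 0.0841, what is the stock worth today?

€107.25

Zero-growth DDM (perpetuity): P₀ = D/r = 9.02 / 0.0841 = 107.2533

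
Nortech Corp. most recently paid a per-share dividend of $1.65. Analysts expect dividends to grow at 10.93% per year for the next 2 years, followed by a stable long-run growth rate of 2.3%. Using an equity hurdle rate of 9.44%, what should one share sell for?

Two-stage DDM. Project D₁…D_2 at 0.1093, terminal growth 0.023, discount at r = 0.0944.
D_1 = 1.8303
D_2 = 2.0304
Terminal value at t=2: TV = D_3/(r−g) = 2.0771/(0.0944−0.023) = 29.0910
P₀ = 1.8303/(1+0.0944)^1 + 2.0304/(1+0.0944)^2 + 29.0910/(1+0.0944)^2 = 27.6566

$27.66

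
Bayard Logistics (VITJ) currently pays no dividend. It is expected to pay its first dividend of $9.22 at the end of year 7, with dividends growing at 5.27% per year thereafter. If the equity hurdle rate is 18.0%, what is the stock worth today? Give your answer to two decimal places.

$26.83

Deferred-dividend DDM. At t=6 the remaining stream is a growing perpetuity with first payment D_7 = 9.22.
V_6 = D_7/(r−g) = 9.22/(0.18−0.0527) = 72.4273
P₀ = V_6/(1+r)^6 = 72.4273/(1+0.18)^6 = 26.8294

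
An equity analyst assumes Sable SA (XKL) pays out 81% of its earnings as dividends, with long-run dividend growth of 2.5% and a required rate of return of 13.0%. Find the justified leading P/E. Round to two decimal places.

7.71

Justified leading P/E = b/(r−g) = 0.81/(0.13−0.025) = 7.7143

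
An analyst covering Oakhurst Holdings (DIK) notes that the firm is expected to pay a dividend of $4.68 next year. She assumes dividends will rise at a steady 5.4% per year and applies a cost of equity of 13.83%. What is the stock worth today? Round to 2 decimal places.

$55.52

Gordon growth model: P₀ = D₁/(r − g), with D₁ = 4.68 given directly.
P₀ = 4.6800 / (0.1383 − 0.054) = 4.6800 / 0.0843 = 55.5160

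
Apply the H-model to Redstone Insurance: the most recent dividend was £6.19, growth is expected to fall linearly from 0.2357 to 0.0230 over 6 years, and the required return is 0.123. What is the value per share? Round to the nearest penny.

H-model: P₀ = D₀[(1+g_L) + H(g_S−g_L)]/(r−g_L), with H = 6/2 = 3.
P₀ = 6.19 × [(1+0.023) + 3×(0.2357−0.023)] / (0.123−0.023)
   = 6.19 × 1.6611 / 0.1 = 102.8221

£102.82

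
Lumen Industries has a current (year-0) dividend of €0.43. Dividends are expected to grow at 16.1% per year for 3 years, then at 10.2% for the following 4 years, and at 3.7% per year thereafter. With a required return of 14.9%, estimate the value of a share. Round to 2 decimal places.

€6.39

Three-stage DDM. Project D₁…D_7; terminal Gordon value at t=7 with g = 0.037; discount at r = 0.149.
D_1 = 0.4992
D_2 = 0.5796
D_3 = 0.6729
D_4 = 0.7416
D_5 = 0.8172
D_6 = 0.9006
D_7 = 0.9924
TV_7 = 1.0291/(0.149−0.037) = 9.1887
P₀ = Σ Dₜ/(1+r)ᵗ + TV_7/(1+r)^7 = 6.3929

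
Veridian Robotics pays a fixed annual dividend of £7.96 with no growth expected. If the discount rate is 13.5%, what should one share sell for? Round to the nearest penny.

Zero-growth DDM (perpetuity): P₀ = D/r = 7.96 / 0.135 = 58.9630

£58.96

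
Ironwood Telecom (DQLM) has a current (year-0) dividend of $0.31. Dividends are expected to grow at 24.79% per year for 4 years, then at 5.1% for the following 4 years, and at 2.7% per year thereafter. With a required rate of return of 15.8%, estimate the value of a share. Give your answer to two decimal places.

$5.04

Three-stage DDM. Project D₁…D_8; terminal Gordon value at t=8 with g = 0.027; discount at r = 0.158.
D_1 = 0.3868
D_2 = 0.4827
D_3 = 0.6024
D_4 = 0.7518
D_5 = 0.7901
D_6 = 0.8304
D_7 = 0.8727
D_8 = 0.9173
TV_8 = 0.9420/(0.158−0.027) = 7.1910
P₀ = Σ Dₜ/(1+r)ᵗ + TV_8/(1+r)^8 = 5.0441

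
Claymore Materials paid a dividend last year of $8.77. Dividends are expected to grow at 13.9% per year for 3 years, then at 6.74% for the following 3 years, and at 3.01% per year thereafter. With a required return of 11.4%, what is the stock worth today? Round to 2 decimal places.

$154.58

Three-stage DDM. Project D₁…D_6; terminal Gordon value at t=6 with g = 0.0301; discount at r = 0.114.
D_1 = 9.9890
D_2 = 11.3775
D_3 = 12.9590
D_4 = 13.8324
D_5 = 14.7647
D_6 = 15.7599
TV_6 = 16.2342/(0.114−0.0301) = 193.4950
P₀ = Σ Dₜ/(1+r)ᵗ + TV_6/(1+r)^6 = 154.5838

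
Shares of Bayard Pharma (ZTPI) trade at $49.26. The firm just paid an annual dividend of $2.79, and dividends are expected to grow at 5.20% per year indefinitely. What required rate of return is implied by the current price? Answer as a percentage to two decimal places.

11.16%

Rearranging the constant-growth DDM: r = D₁/P₀ + g.
D₁ = 2.79 × (1 + 0.052) = 2.9351.
r = 2.9351 / 49.26 + 0.052 = 0.05958 + 0.052 = 0.11158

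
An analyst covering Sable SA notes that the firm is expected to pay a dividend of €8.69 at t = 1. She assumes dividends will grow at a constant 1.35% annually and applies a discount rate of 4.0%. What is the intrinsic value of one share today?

€327.92

Gordon growth model: P₀ = D₁/(r − g), with D₁ = 8.69 given directly.
P₀ = 8.6900 / (0.04 − 0.0135) = 8.6900 / 0.0265 = 327.9245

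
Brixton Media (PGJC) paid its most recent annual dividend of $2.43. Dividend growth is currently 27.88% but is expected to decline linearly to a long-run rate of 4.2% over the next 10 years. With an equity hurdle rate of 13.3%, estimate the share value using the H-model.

H-model: P₀ = D₀[(1+g_L) + H(g_S−g_L)]/(r−g_L), with H = 10/2 = 5.
P₀ = 2.43 × [(1+0.042) + 5×(0.2788−0.042)] / (0.133−0.042)
   = 2.43 × 2.2260 / 0.091 = 59.4415

$59.44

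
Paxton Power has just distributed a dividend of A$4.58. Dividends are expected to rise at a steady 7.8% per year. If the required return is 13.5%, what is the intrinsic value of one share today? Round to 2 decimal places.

Gordon growth model: P₀ = D₁/(r − g). D₁ = 4.58 × (1 + 0.078) = 4.9372.
P₀ = 4.9372 / (0.135 − 0.078) = 4.9372 / 0.057 = 86.6182

A$86.62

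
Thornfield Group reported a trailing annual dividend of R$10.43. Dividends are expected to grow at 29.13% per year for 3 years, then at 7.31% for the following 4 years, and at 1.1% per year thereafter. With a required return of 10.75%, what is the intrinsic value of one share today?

Three-stage DDM. Project D₁…D_7; terminal Gordon value at t=7 with g = 0.011; discount at r = 0.1075.
D_1 = 13.4683
D_2 = 17.3916
D_3 = 22.4577
D_4 = 24.0994
D_5 = 25.8610
D_6 = 27.7515
D_7 = 29.7801
TV_7 = 30.1077/(0.1075−0.011) = 311.9970
P₀ = Σ Dₜ/(1+r)ᵗ + TV_7/(1+r)^7 = 256.6905

R$256.69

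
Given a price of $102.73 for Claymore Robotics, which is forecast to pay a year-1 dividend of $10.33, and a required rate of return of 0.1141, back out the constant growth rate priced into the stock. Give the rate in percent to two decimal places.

From P₀ = D₁/(r − g), the implied growth is g = r − D₁/P₀.
g = 0.1141 − 10.33/102.73 = 0.1141 − 0.10055 = 0.01355

1.35%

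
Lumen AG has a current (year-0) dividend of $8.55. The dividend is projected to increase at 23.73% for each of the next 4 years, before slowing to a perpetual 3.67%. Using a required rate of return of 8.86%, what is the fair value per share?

Two-stage DDM. Project D₁…D_4 at 0.2373, terminal growth 0.0367, discount at r = 0.0886.
D_1 = 10.5789
D_2 = 13.0893
D_3 = 16.1954
D_4 = 20.0385
Terminal value at t=4: TV = D_5/(r−g) = 20.7740/(0.0886−0.0367) = 400.2690
P₀ = 10.5789/(1+0.0886)^1 + 13.0893/(1+0.0886)^2 + 16.1954/(1+0.0886)^3 + 20.0385/(1+0.0886)^4 + 400.2690/(1+0.0886)^4 = 332.6085

$332.61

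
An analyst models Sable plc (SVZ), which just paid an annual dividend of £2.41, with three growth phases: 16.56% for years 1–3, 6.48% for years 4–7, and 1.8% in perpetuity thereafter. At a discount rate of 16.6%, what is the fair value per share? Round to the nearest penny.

Three-stage DDM. Project D₁…D_7; terminal Gordon value at t=7 with g = 0.018; discount at r = 0.166.
D_1 = 2.8091
D_2 = 3.2743
D_3 = 3.8165
D_4 = 4.0638
D_5 = 4.3271
D_6 = 4.6075
D_7 = 4.9061
TV_7 = 4.9944/(0.166−0.018) = 33.7461
P₀ = Σ Dₜ/(1+r)ᵗ + TV_7/(1+r)^7 = 26.4561

£26.46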